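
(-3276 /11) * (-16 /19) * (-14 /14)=-250.79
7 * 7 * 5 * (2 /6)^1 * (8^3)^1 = 125440 /3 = 41813.33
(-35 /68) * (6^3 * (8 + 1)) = -17010 /17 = -1000.59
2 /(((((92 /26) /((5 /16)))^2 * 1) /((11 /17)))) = 46475 /4604416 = 0.01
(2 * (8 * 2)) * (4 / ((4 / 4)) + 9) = 416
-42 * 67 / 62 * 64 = -90048 / 31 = -2904.77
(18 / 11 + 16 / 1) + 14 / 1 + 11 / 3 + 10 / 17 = 20135 / 561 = 35.89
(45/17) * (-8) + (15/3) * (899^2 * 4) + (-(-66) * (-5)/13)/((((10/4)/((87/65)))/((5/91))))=4225964149192/261443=16163998.08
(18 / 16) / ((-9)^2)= 1 / 72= 0.01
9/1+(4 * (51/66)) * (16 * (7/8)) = 575/11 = 52.27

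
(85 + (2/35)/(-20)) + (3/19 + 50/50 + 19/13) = 7574453/86450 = 87.62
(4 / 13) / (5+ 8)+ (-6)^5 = -1314140 / 169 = -7775.98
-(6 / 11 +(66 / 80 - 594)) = 260757 / 440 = 592.63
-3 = -3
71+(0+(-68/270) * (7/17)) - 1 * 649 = -78044/135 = -578.10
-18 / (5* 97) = -18 / 485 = -0.04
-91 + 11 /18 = -1627 /18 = -90.39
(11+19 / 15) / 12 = 46 / 45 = 1.02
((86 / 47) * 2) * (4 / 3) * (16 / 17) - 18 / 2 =-10565 / 2397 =-4.41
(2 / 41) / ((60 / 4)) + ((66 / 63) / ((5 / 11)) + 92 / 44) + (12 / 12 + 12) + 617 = 10013987 / 15785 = 634.40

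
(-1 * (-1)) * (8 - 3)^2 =25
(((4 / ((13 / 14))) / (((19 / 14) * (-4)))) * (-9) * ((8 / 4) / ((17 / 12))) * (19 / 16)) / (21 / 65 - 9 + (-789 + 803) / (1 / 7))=6615 / 49351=0.13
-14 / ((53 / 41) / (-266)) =152684 / 53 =2880.83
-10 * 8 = -80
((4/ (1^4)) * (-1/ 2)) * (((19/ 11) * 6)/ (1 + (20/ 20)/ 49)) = -20.31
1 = 1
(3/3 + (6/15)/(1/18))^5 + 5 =115871826/3125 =37078.98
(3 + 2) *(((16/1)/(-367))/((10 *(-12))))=0.00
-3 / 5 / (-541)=3 / 2705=0.00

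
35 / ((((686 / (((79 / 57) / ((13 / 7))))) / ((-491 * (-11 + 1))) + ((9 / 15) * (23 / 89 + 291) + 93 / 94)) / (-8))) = -1.59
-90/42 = -15/7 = -2.14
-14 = -14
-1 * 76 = -76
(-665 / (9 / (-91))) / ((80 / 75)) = 302575 / 48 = 6303.65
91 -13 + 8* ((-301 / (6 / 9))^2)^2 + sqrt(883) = sqrt(883) + 664891837437 / 2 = 332445918748.22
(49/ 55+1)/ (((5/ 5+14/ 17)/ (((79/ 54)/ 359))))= 69836/ 16526565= 0.00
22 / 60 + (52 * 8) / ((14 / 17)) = 106157 / 210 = 505.51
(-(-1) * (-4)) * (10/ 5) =-8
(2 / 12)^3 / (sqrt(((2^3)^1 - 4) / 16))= 1 / 108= 0.01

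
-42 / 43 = -0.98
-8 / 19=-0.42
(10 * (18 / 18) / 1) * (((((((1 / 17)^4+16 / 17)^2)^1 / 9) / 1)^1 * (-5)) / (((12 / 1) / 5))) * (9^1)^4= -13453.63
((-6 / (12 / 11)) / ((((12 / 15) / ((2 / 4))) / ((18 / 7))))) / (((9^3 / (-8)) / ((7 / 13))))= 55 / 1053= 0.05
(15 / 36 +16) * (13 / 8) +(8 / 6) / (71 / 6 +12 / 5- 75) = 4664863 / 175008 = 26.66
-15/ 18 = -5/ 6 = -0.83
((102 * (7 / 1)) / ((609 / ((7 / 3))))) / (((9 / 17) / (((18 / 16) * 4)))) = 2023 / 87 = 23.25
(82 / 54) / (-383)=-0.00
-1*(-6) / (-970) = -3 / 485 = -0.01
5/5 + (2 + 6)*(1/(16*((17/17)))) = 3/2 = 1.50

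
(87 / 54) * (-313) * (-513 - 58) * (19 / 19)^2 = 5182967 / 18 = 287942.61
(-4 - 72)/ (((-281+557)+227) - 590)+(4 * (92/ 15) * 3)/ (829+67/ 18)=6272108/ 6520215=0.96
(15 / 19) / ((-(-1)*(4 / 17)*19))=255 / 1444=0.18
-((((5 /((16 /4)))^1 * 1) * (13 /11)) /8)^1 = -65 /352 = -0.18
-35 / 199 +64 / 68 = 0.77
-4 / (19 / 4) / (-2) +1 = 27 / 19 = 1.42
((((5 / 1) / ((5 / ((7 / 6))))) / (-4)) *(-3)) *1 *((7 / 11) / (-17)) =-49 / 1496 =-0.03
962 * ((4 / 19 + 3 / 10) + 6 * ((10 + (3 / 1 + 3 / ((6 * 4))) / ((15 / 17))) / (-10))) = -2783547 / 380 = -7325.12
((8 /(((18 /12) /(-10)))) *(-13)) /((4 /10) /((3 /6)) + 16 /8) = 5200 /21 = 247.62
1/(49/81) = 81/49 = 1.65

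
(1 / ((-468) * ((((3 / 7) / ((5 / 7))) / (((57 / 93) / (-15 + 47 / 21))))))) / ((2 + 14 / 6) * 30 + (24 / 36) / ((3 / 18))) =665 / 521011296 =0.00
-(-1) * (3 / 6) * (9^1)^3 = 729 / 2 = 364.50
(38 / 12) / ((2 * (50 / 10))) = 19 / 60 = 0.32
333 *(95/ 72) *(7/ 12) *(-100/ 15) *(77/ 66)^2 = -6028225/ 2592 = -2325.70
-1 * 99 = -99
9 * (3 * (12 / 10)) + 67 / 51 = 8597 / 255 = 33.71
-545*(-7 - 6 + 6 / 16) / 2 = 55045 / 16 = 3440.31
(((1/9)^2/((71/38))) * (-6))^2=5776/3674889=0.00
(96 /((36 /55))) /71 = 440 /213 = 2.07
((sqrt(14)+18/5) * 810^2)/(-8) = -164025 * sqrt(14)/2 - 295245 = -602107.68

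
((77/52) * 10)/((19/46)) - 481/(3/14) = -2208.82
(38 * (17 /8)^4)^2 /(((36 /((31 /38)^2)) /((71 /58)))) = 475962905956871 /35030827008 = 13586.97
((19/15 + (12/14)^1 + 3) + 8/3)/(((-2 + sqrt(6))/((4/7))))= 3272/735 + 1636*sqrt(6)/735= 9.90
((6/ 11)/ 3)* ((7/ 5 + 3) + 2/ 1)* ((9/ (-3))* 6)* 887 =-1021824/ 55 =-18578.62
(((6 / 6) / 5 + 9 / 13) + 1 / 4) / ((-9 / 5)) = -33 / 52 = -0.63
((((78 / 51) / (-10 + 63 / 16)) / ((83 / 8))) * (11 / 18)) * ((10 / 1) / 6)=-0.02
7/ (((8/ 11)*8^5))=77/ 262144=0.00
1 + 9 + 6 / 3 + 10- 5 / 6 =127 / 6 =21.17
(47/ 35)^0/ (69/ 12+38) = 4/ 175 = 0.02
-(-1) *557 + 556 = 1113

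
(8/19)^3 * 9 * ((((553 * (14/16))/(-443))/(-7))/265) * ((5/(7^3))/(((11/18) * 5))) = 819072/434009432395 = 0.00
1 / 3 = 0.33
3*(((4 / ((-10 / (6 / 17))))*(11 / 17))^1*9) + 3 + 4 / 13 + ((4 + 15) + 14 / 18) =20.62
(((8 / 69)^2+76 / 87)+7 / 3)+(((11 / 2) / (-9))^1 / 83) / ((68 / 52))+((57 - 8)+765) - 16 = 104059287413 / 129876906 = 801.21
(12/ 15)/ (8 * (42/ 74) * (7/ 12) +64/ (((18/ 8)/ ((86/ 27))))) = 17982/ 2096015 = 0.01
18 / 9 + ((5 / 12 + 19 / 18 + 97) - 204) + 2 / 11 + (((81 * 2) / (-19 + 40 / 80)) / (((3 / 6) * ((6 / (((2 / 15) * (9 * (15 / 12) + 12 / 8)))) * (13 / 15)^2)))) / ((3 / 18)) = -354056585 / 2476188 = -142.98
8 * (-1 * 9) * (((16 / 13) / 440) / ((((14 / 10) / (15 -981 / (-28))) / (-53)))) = 2673108 / 7007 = 381.49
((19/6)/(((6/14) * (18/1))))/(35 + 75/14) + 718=65719471/91530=718.01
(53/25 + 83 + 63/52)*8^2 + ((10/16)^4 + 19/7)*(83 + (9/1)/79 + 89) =4430648897223/736153600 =6018.65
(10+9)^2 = 361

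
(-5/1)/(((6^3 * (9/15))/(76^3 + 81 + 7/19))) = -104276125/6156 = -16938.94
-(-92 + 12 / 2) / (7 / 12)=1032 / 7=147.43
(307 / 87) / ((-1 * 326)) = -307 / 28362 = -0.01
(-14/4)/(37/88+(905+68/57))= -17556/4547573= -0.00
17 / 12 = 1.42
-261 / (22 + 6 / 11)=-2871 / 248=-11.58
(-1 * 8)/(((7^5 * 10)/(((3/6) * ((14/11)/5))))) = -4/660275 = -0.00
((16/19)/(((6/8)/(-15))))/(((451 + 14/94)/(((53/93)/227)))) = -199280/2126278809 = -0.00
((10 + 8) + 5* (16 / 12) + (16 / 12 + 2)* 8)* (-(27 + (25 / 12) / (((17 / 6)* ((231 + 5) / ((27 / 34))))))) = -189078813 / 136408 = -1386.13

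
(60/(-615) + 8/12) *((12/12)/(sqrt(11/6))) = 70 *sqrt(66)/1353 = 0.42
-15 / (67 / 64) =-960 / 67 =-14.33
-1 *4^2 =-16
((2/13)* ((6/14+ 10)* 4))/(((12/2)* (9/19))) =5548/2457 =2.26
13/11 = 1.18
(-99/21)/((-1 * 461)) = 33/3227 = 0.01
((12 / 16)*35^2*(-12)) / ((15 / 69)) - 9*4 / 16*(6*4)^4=-797211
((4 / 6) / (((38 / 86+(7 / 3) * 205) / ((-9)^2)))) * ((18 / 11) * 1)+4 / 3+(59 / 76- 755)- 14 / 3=-58658154361 / 77449548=-757.37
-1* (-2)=2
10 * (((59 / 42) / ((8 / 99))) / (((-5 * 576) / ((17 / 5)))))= -11033 / 53760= -0.21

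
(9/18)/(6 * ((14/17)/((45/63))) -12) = -85/864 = -0.10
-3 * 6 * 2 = -36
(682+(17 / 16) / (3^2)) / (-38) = -98225 / 5472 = -17.95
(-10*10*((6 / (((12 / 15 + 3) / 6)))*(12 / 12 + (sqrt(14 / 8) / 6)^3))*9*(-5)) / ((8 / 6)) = 39375*sqrt(7) / 304 + 607500 / 19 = 32316.37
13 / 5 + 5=38 / 5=7.60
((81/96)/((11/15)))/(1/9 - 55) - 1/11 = -0.11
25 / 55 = 5 / 11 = 0.45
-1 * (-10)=10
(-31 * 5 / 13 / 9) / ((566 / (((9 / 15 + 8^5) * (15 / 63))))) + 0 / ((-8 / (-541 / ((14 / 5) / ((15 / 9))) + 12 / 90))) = -25395665 / 1390662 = -18.26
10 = 10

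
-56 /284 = -14 /71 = -0.20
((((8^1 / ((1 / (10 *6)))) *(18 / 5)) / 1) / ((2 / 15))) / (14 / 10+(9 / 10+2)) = 129600 / 43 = 3013.95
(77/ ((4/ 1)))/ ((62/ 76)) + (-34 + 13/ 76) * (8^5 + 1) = -2611666475/ 2356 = -1108517.18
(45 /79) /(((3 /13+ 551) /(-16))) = -4680 /283057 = -0.02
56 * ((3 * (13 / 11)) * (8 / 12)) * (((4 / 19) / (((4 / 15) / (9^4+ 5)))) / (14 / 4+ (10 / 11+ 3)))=286802880 / 3097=92606.68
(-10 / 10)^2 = 1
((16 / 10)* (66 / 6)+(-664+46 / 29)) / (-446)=46749 / 32335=1.45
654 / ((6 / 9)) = 981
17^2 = 289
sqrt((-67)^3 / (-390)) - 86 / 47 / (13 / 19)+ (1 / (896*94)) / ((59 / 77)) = -24679793 / 9228544+ 67*sqrt(26130) / 390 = 25.10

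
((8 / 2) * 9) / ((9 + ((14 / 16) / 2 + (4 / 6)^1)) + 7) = 1728 / 821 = 2.10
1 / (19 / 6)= 6 / 19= 0.32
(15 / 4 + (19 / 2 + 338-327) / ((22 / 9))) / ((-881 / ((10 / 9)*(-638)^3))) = 10505805640 / 2643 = 3974954.84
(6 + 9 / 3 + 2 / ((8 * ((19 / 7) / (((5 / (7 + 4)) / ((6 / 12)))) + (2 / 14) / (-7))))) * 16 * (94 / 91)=19852048 / 132223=150.14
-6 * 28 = -168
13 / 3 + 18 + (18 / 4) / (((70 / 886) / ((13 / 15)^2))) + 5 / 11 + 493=32257361 / 57750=558.57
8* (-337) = -2696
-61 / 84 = -0.73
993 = 993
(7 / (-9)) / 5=-7 / 45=-0.16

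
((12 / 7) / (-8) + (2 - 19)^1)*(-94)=11327 / 7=1618.14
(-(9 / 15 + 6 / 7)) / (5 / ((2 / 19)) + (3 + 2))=-34 / 1225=-0.03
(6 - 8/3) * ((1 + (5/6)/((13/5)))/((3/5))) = 7.34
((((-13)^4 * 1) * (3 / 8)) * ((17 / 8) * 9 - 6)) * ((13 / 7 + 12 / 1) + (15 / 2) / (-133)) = 4718134395 / 2432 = 1940022.37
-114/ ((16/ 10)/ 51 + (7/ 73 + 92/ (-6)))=2122110/ 283061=7.50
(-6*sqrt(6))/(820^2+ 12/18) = -9*sqrt(6)/1008601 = -0.00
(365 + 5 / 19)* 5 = 34700 / 19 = 1826.32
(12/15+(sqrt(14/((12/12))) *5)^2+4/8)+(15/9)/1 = 10589/30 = 352.97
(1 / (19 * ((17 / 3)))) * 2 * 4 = 24 / 323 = 0.07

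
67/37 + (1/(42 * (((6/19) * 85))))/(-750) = 1076354297/594405000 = 1.81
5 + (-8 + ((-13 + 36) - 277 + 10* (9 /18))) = -252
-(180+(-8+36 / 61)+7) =-179.59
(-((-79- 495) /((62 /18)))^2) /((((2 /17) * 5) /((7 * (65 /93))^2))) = -1043609464170 /923521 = -1130033.28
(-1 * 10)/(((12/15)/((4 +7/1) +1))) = -150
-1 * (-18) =18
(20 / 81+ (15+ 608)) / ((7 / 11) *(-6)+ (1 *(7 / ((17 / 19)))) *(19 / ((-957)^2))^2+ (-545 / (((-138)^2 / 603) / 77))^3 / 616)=-673587138371411805062686208 / 4116162134393673510041936291923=-0.00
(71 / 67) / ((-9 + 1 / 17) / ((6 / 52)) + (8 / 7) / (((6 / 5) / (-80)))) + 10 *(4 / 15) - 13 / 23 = 59028313 / 28181808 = 2.09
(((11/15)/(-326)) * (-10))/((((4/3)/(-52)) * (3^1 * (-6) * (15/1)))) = 143/44010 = 0.00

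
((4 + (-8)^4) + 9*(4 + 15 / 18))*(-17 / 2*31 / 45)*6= -4367249 / 30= -145574.97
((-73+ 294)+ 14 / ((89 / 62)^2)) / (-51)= -1804357 / 403971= -4.47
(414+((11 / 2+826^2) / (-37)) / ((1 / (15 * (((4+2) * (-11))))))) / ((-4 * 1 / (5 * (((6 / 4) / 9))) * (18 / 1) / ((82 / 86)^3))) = -25863524311535 / 141204432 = -183163.69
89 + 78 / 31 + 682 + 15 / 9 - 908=-12352 / 93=-132.82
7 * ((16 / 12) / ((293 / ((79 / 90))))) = 1106 / 39555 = 0.03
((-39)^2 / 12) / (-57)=-169 / 76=-2.22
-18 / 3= -6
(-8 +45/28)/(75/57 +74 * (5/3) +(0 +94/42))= -3401/67504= -0.05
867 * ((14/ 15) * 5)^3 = 793016/ 9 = 88112.89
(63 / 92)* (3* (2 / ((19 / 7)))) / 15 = 0.10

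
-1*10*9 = -90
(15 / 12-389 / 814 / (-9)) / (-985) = -19093 / 14432220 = -0.00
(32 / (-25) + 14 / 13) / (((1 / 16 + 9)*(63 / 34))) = -11968 / 989625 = -0.01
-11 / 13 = -0.85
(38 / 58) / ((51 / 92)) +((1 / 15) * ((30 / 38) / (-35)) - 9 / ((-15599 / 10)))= 957791411 / 807482235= 1.19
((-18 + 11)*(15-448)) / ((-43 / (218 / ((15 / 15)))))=-660758 / 43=-15366.47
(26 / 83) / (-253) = -26 / 20999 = -0.00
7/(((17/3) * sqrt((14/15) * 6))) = 3 * sqrt(35)/34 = 0.52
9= 9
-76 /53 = -1.43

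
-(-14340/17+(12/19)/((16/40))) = 271950/323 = 841.95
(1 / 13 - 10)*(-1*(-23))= -2967 / 13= -228.23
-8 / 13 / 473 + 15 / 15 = 6141 / 6149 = 1.00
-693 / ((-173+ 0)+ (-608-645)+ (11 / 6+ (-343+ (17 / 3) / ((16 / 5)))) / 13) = 61776 / 129445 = 0.48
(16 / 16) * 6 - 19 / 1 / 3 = -1 / 3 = -0.33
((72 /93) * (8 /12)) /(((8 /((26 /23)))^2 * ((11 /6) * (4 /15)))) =7605 /360778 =0.02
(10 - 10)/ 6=0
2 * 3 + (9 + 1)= 16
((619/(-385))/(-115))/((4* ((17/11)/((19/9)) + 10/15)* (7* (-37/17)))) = -599811/3657002300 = -0.00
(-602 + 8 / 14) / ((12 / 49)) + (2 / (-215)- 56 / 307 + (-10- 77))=-1007114209 / 396030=-2543.03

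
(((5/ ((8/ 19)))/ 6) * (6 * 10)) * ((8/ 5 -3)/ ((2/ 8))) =-665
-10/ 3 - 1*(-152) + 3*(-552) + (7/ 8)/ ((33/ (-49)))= -398279/ 264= -1508.63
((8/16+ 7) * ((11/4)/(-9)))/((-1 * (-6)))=-55/144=-0.38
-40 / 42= -20 / 21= -0.95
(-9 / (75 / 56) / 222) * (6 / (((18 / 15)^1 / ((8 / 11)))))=-224 / 2035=-0.11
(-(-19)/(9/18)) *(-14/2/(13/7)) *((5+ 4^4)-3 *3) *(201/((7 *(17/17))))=-13473432/13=-1036417.85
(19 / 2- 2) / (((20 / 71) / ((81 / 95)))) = 22.70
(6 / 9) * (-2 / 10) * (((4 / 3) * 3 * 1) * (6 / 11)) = -16 / 55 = -0.29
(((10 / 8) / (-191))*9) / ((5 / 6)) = -27 / 382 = -0.07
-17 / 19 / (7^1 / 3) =-51 / 133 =-0.38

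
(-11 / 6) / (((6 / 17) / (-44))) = 2057 / 9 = 228.56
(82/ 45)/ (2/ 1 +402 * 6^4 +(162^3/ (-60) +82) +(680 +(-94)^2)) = 41/ 10343997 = 0.00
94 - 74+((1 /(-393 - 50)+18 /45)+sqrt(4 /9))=139973 /6645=21.06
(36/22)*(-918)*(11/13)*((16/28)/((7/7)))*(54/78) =-594864/1183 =-502.84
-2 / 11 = -0.18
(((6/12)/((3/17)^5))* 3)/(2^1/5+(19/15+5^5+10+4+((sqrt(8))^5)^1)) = 6688946327/2388937644 - 22717712* sqrt(2)/199078137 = 2.64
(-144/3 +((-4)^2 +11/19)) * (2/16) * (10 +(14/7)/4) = -12537/304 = -41.24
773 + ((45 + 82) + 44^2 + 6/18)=8509/3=2836.33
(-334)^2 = 111556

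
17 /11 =1.55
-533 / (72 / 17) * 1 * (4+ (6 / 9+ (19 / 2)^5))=-67311858445 / 6912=-9738405.45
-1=-1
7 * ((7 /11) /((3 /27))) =441 /11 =40.09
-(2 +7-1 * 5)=-4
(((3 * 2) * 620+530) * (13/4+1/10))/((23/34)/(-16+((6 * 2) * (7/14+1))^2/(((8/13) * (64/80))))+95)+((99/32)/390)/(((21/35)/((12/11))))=258640989641/1725640176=149.88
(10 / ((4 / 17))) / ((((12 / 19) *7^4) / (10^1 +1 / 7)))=114665 / 403368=0.28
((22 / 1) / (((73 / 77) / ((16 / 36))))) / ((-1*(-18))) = 3388 / 5913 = 0.57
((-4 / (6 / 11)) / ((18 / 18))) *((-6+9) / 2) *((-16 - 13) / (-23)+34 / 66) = -19.54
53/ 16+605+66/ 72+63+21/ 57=672.60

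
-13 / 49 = -0.27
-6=-6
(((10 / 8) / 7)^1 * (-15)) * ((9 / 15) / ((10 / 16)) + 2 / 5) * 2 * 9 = -459 / 7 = -65.57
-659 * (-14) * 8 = 73808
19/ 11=1.73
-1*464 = -464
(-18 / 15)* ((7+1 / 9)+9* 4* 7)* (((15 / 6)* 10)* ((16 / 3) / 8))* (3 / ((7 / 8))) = -373120 / 21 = -17767.62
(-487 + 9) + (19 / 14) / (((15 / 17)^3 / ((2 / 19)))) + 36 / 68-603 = -433860479 / 401625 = -1080.26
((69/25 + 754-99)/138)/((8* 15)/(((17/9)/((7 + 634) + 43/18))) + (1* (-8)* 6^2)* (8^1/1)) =69887/565534350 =0.00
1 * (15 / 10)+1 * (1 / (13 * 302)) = 2945 / 1963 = 1.50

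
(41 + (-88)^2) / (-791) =-7785 / 791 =-9.84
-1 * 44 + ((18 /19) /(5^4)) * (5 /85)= -8882482 /201875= -44.00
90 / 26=45 / 13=3.46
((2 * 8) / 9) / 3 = 16 / 27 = 0.59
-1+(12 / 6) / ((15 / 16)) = 17 / 15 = 1.13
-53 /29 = -1.83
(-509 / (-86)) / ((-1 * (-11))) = 509 / 946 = 0.54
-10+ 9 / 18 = -19 / 2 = -9.50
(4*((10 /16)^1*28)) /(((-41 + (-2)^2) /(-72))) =5040 /37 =136.22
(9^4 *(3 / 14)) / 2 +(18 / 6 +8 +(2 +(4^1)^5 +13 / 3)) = 146521 / 84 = 1744.30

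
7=7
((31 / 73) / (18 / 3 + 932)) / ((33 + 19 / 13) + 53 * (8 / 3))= 1209 / 469457744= 0.00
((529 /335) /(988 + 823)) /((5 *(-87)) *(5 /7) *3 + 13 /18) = -66654 /71199944915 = -0.00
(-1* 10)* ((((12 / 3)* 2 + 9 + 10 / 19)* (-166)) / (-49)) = -552780 / 931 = -593.75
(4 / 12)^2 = 1 / 9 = 0.11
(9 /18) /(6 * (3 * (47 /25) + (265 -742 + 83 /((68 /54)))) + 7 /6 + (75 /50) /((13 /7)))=-16575 /80578204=-0.00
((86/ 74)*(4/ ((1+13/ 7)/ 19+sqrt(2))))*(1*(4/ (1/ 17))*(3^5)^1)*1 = -3780030240/ 647093+25137201096*sqrt(2)/ 647093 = 49095.48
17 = 17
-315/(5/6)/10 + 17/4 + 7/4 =-159/5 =-31.80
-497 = -497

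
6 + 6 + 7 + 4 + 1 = 24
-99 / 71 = -1.39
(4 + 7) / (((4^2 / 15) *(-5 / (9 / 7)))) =-297 / 112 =-2.65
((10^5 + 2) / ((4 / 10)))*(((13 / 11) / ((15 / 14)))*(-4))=-12133576 / 11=-1103052.36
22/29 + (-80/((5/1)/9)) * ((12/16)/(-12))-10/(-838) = 118722/12151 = 9.77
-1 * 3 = -3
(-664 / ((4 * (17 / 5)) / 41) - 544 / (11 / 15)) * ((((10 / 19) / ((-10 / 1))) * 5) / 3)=2565250 / 10659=240.67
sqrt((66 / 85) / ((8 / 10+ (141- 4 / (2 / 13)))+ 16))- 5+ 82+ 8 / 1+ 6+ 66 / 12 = sqrt(739398) / 11203+ 193 / 2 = 96.58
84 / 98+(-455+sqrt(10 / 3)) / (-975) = 139 / 105 -sqrt(30) / 2925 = 1.32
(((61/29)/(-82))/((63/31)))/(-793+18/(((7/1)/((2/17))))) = 32147/2018872062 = 0.00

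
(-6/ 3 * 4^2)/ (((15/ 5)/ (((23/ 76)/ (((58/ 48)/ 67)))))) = -98624/ 551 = -178.99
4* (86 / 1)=344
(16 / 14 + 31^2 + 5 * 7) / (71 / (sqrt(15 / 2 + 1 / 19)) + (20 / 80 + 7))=30.14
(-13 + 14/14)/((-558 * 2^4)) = 1/744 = 0.00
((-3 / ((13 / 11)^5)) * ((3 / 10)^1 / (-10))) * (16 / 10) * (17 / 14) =24640803 / 324881375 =0.08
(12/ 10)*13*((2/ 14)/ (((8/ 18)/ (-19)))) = -6669/ 70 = -95.27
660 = 660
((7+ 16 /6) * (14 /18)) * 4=812 /27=30.07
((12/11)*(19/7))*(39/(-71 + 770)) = 2964/17941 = 0.17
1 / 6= 0.17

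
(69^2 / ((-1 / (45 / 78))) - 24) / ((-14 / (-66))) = -2377287 / 182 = -13062.02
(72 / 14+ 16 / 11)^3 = 131096512 / 456533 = 287.16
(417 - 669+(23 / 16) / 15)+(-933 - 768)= -468697 / 240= -1952.90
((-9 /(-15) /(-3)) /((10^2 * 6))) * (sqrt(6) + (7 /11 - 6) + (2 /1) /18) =13 /7425 - sqrt(6) /3000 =0.00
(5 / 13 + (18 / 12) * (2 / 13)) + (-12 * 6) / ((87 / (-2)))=2.27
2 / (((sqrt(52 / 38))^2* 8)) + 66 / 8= 877 / 104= 8.43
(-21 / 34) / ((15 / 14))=-49 / 85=-0.58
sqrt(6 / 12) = sqrt(2) / 2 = 0.71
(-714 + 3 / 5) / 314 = -3567 / 1570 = -2.27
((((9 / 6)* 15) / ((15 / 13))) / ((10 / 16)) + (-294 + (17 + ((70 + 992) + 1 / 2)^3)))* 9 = 431806552137 / 40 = 10795163803.42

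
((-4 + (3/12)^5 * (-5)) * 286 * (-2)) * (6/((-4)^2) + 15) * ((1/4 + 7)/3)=697280727/8192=85117.28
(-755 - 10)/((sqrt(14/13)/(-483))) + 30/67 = 30/67 + 52785*sqrt(182)/2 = 356054.74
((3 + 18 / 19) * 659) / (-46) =-56.55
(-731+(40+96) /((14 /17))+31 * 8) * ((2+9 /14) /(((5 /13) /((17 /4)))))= -3638765 /392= -9282.56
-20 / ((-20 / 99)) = 99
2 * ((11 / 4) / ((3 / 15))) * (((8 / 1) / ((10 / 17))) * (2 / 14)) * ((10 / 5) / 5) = 748 / 35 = 21.37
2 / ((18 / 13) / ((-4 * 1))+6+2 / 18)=468 / 1349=0.35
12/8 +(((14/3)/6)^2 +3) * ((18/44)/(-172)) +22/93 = 228037/131967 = 1.73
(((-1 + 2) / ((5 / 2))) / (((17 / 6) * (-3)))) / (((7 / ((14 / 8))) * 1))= -1 / 85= -0.01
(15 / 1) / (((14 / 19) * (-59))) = -285 / 826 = -0.35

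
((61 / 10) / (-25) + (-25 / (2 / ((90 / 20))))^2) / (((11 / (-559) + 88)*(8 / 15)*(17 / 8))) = 10611447249 / 334430800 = 31.73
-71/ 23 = -3.09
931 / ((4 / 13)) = 12103 / 4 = 3025.75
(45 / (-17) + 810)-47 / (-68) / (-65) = 209909 / 260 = 807.34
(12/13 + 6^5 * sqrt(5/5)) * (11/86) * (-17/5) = -1890570/559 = -3382.06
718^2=515524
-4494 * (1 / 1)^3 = -4494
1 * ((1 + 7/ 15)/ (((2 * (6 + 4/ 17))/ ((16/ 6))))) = 748/ 2385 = 0.31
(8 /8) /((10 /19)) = 19 /10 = 1.90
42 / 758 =21 / 379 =0.06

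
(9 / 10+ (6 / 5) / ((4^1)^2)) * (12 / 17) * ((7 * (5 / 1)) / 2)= 12.04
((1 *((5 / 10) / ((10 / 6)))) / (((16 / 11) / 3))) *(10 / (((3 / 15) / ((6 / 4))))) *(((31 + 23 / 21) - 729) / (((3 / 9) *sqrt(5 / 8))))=-4346595 *sqrt(10) / 112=-122724.47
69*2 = 138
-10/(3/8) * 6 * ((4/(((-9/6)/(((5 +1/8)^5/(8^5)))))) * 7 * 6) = 4054967035/2097152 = 1933.56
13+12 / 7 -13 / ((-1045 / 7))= 108272 / 7315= 14.80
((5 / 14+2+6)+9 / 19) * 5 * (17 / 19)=39.51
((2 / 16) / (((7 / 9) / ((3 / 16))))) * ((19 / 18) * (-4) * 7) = -57 / 64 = -0.89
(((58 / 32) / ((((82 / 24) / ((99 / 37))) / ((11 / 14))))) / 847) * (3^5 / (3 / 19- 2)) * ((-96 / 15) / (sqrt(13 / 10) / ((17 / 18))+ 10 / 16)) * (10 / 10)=-33432546528 / 51335336129+ 141596667648 * sqrt(130) / 1283383403225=0.61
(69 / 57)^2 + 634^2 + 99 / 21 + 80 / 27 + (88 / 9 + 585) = 27466260809 / 68229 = 402559.92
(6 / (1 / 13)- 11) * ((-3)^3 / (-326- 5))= 1809 / 331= 5.47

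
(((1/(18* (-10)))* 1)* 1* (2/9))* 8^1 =-4/405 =-0.01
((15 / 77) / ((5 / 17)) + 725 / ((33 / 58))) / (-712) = -26773 / 14952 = -1.79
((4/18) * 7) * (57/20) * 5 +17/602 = 20042/903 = 22.19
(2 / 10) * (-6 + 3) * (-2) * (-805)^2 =777630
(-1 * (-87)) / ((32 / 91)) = 7917 / 32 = 247.41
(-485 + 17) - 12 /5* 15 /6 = -474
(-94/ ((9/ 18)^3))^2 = 565504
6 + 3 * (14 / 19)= 156 / 19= 8.21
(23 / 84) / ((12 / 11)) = 253 / 1008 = 0.25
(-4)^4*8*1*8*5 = 81920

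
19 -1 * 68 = -49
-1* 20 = -20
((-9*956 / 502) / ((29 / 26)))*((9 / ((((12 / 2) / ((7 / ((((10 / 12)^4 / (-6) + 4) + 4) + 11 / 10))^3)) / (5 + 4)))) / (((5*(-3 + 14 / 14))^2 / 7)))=-2130828276573037117440 / 313917739868779203373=-6.79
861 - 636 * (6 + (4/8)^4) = -11979/4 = -2994.75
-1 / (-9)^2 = -1 / 81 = -0.01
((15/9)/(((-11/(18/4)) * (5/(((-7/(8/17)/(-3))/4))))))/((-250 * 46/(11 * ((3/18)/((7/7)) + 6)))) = 4403/4416000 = 0.00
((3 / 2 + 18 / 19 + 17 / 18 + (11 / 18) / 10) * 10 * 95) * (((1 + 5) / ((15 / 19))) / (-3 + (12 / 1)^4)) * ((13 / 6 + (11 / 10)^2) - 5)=-109268677 / 55979100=-1.95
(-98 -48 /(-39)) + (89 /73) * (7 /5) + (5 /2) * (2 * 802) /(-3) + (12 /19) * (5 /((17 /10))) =-6574413149 /4597905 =-1429.87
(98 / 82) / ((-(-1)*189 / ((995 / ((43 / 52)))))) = 7.61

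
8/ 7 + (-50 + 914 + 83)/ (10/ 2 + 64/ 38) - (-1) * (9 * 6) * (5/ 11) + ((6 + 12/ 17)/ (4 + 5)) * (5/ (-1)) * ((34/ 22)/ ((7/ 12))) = 220021/ 1397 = 157.50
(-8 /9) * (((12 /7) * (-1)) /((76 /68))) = 544 /399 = 1.36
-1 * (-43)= 43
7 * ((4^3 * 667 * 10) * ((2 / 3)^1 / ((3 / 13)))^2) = 2019996160 / 81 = 24938224.20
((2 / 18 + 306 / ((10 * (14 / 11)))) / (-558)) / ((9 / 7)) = -15217 / 451980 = -0.03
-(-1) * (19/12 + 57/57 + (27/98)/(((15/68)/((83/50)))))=342263/73500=4.66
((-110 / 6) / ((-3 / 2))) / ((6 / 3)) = 55 / 9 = 6.11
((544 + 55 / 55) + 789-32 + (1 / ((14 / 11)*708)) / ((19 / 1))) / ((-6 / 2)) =-245203067 / 564984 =-434.00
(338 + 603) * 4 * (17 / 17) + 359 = 4123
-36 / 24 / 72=-1 / 48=-0.02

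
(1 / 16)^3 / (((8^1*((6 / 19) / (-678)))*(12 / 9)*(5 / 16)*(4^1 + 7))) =-6441 / 450560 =-0.01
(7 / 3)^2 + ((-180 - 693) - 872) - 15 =-15791 / 9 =-1754.56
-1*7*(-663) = 4641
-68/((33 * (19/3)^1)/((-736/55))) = 50048/11495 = 4.35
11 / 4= 2.75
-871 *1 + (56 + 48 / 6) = -807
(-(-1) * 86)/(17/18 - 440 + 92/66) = -17028/86657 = -0.20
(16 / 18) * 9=8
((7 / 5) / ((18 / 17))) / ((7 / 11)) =2.08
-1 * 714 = -714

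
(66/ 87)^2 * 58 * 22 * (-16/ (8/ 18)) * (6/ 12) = -383328/ 29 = -13218.21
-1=-1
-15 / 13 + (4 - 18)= -15.15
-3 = -3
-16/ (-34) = 8/ 17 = 0.47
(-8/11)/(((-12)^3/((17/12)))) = 17/28512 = 0.00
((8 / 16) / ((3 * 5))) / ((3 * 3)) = 1 / 270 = 0.00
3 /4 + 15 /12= 2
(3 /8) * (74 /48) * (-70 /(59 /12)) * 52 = -50505 /118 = -428.01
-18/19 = -0.95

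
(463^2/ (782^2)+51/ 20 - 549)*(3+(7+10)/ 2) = -417441151/ 66470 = -6280.14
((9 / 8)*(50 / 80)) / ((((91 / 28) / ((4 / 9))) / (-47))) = -235 / 52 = -4.52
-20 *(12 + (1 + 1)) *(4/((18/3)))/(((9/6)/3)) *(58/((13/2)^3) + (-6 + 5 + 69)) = -167843200/6591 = -25465.51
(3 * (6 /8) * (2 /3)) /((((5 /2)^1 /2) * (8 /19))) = 2.85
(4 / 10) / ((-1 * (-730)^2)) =-1 / 1332250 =-0.00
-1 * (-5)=5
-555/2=-277.50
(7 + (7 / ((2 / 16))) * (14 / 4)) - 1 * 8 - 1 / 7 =1364 / 7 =194.86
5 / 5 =1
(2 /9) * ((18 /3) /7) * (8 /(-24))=-4 /63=-0.06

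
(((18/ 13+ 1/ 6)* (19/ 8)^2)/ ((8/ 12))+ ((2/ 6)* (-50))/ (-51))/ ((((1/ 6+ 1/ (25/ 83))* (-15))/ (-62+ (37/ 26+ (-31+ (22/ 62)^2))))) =26085476261725/ 1108975425792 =23.52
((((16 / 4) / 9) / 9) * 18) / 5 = 8 / 45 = 0.18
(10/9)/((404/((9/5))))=1/202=0.00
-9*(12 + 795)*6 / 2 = -21789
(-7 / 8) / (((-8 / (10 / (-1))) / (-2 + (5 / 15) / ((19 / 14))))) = 875 / 456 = 1.92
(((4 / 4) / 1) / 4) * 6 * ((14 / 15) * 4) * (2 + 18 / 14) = 18.40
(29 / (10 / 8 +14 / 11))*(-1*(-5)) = 6380 / 111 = 57.48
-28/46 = -14/23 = -0.61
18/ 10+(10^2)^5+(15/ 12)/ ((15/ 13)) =600000000173/ 60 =10000000002.88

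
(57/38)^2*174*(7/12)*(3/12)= 1827/32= 57.09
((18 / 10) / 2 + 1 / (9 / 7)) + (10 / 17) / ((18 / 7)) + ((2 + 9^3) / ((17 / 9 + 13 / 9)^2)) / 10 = 1298287 / 153000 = 8.49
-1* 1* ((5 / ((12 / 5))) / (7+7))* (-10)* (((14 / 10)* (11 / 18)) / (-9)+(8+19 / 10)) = 99275 / 6804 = 14.59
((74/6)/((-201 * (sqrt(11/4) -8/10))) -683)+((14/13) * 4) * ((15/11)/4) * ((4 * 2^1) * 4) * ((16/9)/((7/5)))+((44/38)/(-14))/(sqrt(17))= -11341421557/18194319 -1850 * sqrt(11)/127233 -11 * sqrt(17)/2261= -623.42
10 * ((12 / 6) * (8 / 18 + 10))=1880 / 9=208.89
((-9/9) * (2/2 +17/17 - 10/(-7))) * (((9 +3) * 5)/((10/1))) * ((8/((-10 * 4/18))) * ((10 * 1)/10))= 2592/35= 74.06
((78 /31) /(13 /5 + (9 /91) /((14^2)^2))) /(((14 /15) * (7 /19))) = 3964942800 /1408831363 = 2.81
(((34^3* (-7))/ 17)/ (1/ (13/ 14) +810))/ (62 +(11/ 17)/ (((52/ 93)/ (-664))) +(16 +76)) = 0.03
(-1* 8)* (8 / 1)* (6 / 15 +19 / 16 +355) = -114108 / 5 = -22821.60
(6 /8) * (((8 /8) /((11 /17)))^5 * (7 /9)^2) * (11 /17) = 4092529 /1581228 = 2.59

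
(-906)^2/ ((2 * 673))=410418/ 673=609.83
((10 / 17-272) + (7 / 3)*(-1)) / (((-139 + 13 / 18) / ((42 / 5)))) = 3518172 / 211565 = 16.63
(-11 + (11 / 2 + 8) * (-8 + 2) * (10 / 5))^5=-154963892093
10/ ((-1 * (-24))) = 0.42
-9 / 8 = -1.12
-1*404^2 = -163216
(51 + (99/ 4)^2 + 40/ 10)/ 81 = 10681/ 1296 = 8.24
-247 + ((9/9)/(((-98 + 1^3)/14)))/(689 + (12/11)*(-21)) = -175547747/710719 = -247.00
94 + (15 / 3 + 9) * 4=150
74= 74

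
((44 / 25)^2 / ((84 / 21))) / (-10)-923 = -2884617 / 3125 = -923.08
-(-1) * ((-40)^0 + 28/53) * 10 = 810/53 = 15.28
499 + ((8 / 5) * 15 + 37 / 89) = 46584 / 89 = 523.42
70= 70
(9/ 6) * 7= 21/ 2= 10.50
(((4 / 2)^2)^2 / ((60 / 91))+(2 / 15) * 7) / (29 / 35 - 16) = -1.66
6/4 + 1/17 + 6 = 257/34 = 7.56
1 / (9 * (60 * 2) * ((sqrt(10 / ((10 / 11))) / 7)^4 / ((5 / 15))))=2401 / 392040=0.01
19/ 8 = 2.38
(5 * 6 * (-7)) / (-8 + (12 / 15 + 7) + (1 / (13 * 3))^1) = 20475 / 17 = 1204.41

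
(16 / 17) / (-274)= -8 / 2329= -0.00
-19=-19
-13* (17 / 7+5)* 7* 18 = -12168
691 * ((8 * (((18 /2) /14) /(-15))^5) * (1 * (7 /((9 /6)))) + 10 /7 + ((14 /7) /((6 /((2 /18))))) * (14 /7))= 420696563783 /405168750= 1038.32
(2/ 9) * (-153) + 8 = -26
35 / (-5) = -7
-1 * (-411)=411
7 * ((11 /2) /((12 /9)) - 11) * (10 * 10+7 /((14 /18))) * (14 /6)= -293755 /24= -12239.79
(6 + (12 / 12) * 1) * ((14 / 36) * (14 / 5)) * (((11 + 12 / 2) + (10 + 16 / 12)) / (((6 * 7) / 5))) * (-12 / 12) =-4165 / 162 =-25.71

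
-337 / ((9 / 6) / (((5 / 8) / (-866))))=1685 / 10392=0.16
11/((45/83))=913/45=20.29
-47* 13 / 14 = -611 / 14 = -43.64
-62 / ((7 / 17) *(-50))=527 / 175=3.01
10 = 10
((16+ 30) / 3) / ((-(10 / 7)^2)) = -1127 / 150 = -7.51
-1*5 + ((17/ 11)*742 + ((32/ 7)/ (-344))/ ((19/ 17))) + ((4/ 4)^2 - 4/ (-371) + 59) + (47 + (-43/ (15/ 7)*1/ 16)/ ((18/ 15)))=171153848693/ 137177568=1247.68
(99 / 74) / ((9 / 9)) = 99 / 74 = 1.34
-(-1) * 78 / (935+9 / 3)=39 / 469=0.08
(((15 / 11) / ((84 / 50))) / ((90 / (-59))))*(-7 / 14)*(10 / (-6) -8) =-42775 / 16632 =-2.57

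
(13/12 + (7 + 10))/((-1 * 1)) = -217/12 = -18.08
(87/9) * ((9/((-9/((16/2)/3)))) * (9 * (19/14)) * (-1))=2204/7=314.86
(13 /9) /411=13 /3699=0.00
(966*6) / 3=1932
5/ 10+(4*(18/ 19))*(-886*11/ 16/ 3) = -29219/ 38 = -768.92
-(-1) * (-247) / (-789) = 247 / 789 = 0.31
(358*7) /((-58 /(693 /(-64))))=868329 /1856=467.85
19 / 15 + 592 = 8899 / 15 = 593.27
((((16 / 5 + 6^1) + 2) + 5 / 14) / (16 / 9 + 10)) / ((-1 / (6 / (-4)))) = 21843 / 14840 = 1.47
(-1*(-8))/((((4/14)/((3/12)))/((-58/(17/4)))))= -1624/17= -95.53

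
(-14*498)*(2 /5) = -13944 /5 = -2788.80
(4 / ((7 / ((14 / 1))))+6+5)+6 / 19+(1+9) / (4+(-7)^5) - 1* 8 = 3612455 / 319257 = 11.32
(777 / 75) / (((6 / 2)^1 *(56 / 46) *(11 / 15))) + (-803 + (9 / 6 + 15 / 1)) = -172179 / 220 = -782.63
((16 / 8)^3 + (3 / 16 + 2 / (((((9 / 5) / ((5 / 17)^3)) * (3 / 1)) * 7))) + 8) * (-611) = -146955436693 / 14856912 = -9891.39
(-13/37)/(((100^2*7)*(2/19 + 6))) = -247/300440000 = -0.00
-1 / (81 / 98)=-98 / 81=-1.21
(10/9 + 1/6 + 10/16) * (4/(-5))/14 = -137/1260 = -0.11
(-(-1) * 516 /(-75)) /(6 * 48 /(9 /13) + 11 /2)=-344 /21075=-0.02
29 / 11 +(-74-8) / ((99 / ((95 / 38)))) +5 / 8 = 943 / 792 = 1.19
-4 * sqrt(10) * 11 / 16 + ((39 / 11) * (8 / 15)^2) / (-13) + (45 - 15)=24686 / 825 - 11 * sqrt(10) / 4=21.23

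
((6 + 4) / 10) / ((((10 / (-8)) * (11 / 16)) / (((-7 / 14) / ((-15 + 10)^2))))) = 32 / 1375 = 0.02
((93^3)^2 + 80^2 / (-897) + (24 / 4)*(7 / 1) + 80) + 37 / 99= 19151556423685034 / 29601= 646990183564.24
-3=-3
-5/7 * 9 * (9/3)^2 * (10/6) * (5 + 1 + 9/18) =-8775/14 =-626.79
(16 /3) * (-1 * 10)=-53.33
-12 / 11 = -1.09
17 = 17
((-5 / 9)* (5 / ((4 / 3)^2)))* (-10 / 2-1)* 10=375 / 4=93.75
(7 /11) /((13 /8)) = 56 /143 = 0.39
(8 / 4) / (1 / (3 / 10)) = 3 / 5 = 0.60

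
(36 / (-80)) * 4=-9 / 5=-1.80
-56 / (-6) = 28 / 3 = 9.33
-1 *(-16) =16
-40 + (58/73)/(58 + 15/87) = -4924358/123151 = -39.99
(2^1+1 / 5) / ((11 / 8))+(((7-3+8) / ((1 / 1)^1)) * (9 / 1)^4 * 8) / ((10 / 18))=5668712 / 5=1133742.40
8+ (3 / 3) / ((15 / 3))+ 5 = 13.20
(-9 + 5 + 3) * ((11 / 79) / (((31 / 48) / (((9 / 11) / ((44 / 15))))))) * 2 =-3240 / 26939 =-0.12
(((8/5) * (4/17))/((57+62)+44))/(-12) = -0.00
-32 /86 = -16 /43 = -0.37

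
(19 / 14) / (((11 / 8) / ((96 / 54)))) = 1216 / 693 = 1.75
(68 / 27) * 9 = 68 / 3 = 22.67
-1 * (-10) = 10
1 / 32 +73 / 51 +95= 157427 / 1632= 96.46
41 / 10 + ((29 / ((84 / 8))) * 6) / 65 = 3963 / 910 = 4.35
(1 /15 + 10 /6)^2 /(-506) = -0.01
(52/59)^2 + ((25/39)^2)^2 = 7615310089/8053088121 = 0.95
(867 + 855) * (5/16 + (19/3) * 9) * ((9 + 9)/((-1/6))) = -21317499/2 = -10658749.50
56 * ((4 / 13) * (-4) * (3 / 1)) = -2688 / 13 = -206.77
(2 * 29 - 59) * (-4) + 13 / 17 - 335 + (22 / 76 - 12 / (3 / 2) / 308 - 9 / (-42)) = -8201399 / 24871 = -329.76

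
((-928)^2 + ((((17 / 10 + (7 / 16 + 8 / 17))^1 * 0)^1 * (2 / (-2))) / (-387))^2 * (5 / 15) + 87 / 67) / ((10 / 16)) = 1377896.48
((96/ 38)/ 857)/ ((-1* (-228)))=4/ 309377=0.00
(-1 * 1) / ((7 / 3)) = -0.43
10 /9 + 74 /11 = 776 /99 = 7.84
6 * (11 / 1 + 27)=228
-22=-22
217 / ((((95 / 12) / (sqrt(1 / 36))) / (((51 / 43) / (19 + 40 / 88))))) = 0.28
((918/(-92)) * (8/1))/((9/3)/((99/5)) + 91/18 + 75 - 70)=-363528/46483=-7.82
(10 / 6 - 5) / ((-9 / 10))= 100 / 27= 3.70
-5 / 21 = -0.24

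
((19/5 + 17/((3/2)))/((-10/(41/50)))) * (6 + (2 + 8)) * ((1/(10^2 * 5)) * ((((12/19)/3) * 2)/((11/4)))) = -297824/48984375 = -0.01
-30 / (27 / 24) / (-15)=16 / 9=1.78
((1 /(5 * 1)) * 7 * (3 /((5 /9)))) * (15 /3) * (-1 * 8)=-1512 /5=-302.40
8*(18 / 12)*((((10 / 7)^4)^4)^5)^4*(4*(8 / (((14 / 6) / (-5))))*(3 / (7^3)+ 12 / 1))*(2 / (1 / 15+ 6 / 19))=-1352350080000000000000000000000000000000000000000000000000000000000000000000000000000000000000000000000000000000000000000000000000000000000000000000000000000000000000000000000000000000000000000000000000000000000000000000000000000000000000000000000000000000000000000000000000000000000000000000000000000000000000000000000000000000000 / 706629009246680665744699984309856810040896062399819295343883863686474767242526995532206801993005537911800125248231123410178489929077058608062267231340493937710932150622425284172561836984413893122173178458131040491049529112501940552134200221751123949092252036594047351342789709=-1913804927767834289849744000000000000000000000000000000.00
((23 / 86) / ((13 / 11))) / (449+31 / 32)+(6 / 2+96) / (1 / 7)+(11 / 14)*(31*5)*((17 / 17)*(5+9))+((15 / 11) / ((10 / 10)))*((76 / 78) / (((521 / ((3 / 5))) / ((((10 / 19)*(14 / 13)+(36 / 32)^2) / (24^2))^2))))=2398.00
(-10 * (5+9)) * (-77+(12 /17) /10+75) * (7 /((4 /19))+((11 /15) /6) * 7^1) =7047572 /765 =9212.51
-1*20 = -20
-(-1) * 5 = 5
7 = 7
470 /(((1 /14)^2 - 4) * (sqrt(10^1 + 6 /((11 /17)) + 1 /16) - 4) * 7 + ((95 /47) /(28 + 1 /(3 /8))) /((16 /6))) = -7135513920640 * sqrt(37433) /62170938620211 - 3768383853277120 /186512815860633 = -42.41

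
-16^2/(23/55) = -14080/23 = -612.17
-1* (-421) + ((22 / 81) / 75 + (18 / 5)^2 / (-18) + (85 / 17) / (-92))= 234866141 / 558900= 420.23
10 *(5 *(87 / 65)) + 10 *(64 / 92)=22090 / 299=73.88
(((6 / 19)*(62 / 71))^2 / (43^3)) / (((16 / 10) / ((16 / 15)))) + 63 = 9115275932997 / 144686918107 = 63.00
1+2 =3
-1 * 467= -467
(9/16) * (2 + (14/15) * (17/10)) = 807/400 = 2.02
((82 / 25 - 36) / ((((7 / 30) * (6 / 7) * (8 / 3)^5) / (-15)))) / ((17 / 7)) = 2087127 / 278528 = 7.49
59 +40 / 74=2203 / 37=59.54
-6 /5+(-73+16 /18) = -3299 /45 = -73.31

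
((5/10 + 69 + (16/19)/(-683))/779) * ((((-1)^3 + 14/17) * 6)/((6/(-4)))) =0.06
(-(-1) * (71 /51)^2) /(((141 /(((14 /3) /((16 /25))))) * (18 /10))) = 4410875 /79216056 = 0.06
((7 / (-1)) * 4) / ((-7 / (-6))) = -24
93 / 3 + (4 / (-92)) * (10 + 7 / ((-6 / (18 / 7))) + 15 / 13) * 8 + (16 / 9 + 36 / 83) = 6784435 / 223353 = 30.38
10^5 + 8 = 100008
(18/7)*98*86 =21672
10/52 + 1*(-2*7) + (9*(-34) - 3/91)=-58211/182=-319.84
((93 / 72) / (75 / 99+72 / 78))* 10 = 22165 / 2884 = 7.69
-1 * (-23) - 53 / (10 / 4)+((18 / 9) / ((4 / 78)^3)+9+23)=297271 / 20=14863.55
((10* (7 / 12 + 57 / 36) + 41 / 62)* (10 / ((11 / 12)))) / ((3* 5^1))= 16.24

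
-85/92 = -0.92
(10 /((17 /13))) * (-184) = -23920 /17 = -1407.06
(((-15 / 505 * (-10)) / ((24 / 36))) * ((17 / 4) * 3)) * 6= 6885 / 202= 34.08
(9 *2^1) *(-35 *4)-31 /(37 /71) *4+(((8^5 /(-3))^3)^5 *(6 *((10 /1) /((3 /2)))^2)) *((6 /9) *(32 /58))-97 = -51072922966250172027017193380849988348138206394060860508203074858537097591 /138567394899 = -368578214257954201037484800000000000000000000000000000000000000.00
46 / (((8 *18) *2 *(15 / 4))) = 23 / 540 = 0.04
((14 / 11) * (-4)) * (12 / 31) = -672 / 341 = -1.97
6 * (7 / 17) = 42 / 17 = 2.47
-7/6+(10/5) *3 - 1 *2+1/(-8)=65/24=2.71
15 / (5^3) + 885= 22128 / 25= 885.12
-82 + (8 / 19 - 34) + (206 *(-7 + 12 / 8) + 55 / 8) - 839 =-316267 / 152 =-2080.70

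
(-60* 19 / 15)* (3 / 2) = -114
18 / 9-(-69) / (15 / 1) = 33 / 5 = 6.60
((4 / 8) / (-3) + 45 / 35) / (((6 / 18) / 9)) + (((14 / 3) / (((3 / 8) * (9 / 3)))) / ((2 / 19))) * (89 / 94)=1199659 / 17766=67.53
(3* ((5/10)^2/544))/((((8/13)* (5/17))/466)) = 9087/2560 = 3.55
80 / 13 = 6.15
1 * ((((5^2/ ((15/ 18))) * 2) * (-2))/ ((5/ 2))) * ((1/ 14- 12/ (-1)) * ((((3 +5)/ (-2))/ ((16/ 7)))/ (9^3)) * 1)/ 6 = 169/ 729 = 0.23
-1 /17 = -0.06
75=75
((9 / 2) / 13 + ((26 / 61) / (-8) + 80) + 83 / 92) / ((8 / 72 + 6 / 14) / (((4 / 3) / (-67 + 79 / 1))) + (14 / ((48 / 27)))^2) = 1.21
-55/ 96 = -0.57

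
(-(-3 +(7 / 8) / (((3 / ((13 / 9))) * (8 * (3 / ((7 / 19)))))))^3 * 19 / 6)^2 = 657076038721837259194994825856601 / 91055642206579964633621200896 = 7216.20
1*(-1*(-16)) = 16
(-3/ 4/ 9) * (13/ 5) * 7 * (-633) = 19201/ 20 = 960.05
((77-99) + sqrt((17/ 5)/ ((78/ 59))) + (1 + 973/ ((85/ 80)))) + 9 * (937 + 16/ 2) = sqrt(391170)/ 390 + 159796/ 17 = 9401.37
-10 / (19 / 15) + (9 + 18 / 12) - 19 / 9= 169 / 342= 0.49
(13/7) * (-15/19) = -1.47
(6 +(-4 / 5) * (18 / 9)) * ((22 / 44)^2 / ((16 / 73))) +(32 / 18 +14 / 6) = 13147 / 1440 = 9.13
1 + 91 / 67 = 158 / 67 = 2.36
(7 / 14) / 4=1 / 8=0.12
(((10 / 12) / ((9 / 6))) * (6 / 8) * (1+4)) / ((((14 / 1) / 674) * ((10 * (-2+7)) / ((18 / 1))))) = 36.11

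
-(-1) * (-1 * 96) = -96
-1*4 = -4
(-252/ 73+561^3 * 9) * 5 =579994608825/ 73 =7945131627.74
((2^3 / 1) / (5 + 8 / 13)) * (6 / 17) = 624 / 1241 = 0.50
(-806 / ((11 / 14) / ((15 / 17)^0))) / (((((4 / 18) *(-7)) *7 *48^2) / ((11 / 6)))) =403 / 5376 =0.07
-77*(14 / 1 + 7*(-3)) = 539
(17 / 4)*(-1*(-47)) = 199.75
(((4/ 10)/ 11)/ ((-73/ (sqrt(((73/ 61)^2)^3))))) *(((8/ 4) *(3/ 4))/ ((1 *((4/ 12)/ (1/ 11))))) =-47961/ 137323505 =-0.00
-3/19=-0.16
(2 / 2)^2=1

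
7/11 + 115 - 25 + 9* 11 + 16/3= 194.97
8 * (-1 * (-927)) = 7416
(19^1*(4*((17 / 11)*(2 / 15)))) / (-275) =-2584 / 45375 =-0.06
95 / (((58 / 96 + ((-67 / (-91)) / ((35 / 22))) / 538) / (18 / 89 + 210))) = 73089319867200 / 2214458929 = 33005.50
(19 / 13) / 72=19 / 936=0.02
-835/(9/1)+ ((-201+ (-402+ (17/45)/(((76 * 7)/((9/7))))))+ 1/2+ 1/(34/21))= -1978986859/2848860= -694.66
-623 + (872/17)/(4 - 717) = -7552255/12121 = -623.07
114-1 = 113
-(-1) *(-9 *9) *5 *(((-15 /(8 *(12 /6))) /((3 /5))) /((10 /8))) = 2025 /4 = 506.25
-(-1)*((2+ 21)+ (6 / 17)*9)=445 / 17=26.18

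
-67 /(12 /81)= -1809 /4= -452.25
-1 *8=-8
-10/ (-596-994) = 1/ 159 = 0.01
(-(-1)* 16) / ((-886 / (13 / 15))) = -104 / 6645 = -0.02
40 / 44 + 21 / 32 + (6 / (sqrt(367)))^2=214889 / 129184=1.66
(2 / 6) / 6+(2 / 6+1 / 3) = 13 / 18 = 0.72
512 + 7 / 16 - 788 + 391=1847 / 16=115.44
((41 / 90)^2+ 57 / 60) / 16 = 293 / 4050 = 0.07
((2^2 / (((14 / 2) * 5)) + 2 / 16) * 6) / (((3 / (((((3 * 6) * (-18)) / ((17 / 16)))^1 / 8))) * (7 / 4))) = -10.42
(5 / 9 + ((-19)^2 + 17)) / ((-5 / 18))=-6814 / 5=-1362.80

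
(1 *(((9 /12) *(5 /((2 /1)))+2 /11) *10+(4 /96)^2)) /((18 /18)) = 130331 /6336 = 20.57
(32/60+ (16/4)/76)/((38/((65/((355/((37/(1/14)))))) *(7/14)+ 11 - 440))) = -2262182/384465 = -5.88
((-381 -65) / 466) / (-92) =223 / 21436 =0.01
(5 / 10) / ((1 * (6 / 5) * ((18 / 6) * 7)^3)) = 5 / 111132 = 0.00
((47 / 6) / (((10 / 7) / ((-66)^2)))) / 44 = 10857 / 20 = 542.85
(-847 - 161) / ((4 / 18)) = -4536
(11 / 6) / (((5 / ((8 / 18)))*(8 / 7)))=77 / 540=0.14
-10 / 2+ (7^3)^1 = 338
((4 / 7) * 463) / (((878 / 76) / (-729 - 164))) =-62845768 / 3073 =-20450.95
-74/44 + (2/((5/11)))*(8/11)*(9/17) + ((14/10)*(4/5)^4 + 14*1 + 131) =145.59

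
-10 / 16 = -5 / 8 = -0.62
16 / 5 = 3.20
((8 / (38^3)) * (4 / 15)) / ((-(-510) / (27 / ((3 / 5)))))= 2 / 583015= 0.00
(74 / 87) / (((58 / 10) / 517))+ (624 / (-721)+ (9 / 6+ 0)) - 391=-314.55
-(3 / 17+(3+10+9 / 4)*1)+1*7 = -573 / 68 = -8.43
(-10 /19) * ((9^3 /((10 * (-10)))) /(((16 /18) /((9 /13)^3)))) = 4782969 /3339440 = 1.43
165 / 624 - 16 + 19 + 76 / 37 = 5.32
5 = 5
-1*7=-7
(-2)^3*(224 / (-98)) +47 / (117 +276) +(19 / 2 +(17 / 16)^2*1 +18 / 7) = 22258463 / 704256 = 31.61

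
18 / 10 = 9 / 5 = 1.80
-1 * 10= -10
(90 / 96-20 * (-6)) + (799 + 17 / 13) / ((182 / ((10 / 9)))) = 2381585 / 18928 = 125.82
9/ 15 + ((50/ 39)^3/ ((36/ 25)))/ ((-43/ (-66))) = 2.85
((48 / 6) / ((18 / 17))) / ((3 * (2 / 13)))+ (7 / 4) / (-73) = 128875 / 7884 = 16.35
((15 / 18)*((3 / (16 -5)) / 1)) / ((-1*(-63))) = 0.00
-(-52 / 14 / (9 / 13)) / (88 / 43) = 7267 / 2772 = 2.62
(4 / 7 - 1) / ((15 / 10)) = -2 / 7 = -0.29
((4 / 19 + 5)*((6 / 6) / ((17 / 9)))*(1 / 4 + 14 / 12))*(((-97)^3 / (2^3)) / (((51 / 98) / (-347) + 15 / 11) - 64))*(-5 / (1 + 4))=-50697890855073 / 7122931280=-7117.56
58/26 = 29/13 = 2.23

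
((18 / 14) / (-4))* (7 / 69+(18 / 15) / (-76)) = -3369 / 122360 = -0.03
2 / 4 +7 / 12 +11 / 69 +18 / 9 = 895 / 276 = 3.24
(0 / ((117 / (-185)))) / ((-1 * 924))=0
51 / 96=17 / 32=0.53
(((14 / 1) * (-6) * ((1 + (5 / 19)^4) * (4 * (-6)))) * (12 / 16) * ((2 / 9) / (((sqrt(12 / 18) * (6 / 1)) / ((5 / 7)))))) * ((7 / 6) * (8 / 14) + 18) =146659520 * sqrt(6) / 390963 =918.86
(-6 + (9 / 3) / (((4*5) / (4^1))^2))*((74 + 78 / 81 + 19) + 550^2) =-400331813 / 225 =-1779252.50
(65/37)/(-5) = -13/37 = -0.35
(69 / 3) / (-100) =-0.23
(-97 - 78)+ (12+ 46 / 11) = -1747 / 11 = -158.82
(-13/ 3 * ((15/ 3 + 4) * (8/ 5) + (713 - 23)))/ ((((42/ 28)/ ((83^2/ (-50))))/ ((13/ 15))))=1366818934/ 5625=242990.03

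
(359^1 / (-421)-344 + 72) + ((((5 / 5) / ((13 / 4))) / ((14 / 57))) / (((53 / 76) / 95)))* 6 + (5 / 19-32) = 27752086444 / 38579177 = 719.35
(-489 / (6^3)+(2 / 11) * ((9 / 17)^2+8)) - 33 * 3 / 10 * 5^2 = -56823365 / 228888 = -248.26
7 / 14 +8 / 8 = 3 / 2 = 1.50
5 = 5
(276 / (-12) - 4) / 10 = -27 / 10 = -2.70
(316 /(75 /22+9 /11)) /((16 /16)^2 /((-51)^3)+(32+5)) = 153698292 /76075333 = 2.02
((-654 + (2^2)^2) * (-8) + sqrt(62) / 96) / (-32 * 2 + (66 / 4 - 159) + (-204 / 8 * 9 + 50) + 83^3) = sqrt(62) / 54854496 + 5104 / 571401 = 0.01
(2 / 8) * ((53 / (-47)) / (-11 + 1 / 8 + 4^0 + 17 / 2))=106 / 517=0.21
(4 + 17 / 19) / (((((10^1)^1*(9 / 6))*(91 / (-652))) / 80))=-323392 / 1729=-187.04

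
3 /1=3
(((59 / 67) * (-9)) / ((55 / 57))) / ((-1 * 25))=30267 / 92125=0.33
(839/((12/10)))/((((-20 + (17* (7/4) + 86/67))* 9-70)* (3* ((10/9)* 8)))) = 56213/62824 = 0.89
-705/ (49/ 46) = -32430/ 49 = -661.84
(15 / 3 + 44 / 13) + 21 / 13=10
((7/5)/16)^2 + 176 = 1126449/6400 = 176.01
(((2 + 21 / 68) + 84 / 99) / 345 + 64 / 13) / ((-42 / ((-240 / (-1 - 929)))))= -1418275 / 46799181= -0.03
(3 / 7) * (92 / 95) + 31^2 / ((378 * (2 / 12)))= 15.67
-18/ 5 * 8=-144/ 5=-28.80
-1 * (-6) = 6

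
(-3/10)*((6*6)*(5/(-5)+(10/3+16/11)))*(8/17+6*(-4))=180000/187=962.57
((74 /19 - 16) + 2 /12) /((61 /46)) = -9.00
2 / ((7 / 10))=20 / 7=2.86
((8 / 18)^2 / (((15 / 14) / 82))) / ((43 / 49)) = 900032 / 52245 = 17.23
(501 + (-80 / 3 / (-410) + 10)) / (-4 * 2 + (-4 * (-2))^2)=62861 / 6888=9.13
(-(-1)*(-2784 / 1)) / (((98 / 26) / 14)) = -72384 / 7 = -10340.57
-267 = -267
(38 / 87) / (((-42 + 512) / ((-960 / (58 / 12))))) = -7296 / 39527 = -0.18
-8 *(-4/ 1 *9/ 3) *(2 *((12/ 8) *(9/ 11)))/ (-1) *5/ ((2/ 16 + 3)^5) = -84934656/ 21484375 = -3.95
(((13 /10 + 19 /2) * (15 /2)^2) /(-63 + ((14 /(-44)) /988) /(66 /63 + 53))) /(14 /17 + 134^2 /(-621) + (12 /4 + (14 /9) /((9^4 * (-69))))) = 69205573103469660 /180075886048337321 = 0.38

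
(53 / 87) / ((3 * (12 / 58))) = 53 / 54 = 0.98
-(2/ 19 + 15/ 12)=-103/ 76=-1.36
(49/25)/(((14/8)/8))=224/25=8.96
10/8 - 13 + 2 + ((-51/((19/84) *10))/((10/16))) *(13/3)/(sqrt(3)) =-24752 *sqrt(3)/475 - 39/4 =-100.01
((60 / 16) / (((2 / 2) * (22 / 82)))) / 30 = 41 / 88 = 0.47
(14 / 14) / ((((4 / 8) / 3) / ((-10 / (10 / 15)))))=-90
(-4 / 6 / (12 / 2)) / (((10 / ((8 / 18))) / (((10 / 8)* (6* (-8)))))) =8 / 27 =0.30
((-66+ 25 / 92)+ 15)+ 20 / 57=-264179 / 5244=-50.38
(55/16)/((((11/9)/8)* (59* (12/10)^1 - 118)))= -225/472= -0.48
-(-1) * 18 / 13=18 / 13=1.38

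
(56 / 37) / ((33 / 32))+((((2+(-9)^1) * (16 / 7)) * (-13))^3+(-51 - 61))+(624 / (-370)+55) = 54938008439 / 6105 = 8998854.78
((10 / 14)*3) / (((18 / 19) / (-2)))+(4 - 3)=-74 / 21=-3.52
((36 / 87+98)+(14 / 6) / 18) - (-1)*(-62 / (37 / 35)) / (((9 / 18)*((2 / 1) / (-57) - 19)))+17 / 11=67720375 / 637362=106.25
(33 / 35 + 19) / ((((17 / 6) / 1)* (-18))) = -698 / 1785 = -0.39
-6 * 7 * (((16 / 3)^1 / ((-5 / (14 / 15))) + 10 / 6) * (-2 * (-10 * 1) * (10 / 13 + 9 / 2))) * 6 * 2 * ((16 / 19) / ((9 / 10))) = -74142208 / 2223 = -33352.32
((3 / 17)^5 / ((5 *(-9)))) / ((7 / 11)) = -297 / 49694995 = -0.00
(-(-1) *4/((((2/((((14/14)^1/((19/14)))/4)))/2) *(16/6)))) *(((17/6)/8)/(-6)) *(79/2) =-9401/14592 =-0.64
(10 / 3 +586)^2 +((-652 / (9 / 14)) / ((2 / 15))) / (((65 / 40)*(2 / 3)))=39814192 / 117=340292.24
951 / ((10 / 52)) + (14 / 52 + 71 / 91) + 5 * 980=8960087 / 910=9846.25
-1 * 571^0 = -1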